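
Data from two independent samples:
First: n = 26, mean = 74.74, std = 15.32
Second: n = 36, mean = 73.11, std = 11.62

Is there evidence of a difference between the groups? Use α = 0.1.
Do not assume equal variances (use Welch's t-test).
Welch's two-sample t-test:
H₀: μ₁ = μ₂
H₁: μ₁ ≠ μ₂
s₁²/n₁ = 15.32²/26 = 9.0270,  s₂²/n₂ = 11.62²/36 = 3.7507
SE = √(s₁²/n₁ + s₂²/n₂) = √(9.0270 + 3.7507) = 3.5746
df (Welch-Satterthwaite) = (s₁²/n₁ + s₂²/n₂)² / [(s₁²/n₁)²/(n₁-1) + (s₂²/n₂)²/(n₂-1)] ≈ 44.59
t = (x̄₁ - x̄₂) / SE = (74.74 - 73.11) / 3.5746 = 1.63 / 3.5746 = 0.456
p-value = 0.6506

Since p-value > α = 0.1, we fail to reject H₀.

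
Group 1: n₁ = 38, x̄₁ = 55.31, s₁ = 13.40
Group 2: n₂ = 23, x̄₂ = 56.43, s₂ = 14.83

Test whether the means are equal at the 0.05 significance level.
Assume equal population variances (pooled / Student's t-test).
Student's two-sample t-test (equal variances):
H₀: μ₁ = μ₂
H₁: μ₁ ≠ μ₂
df = n₁ + n₂ - 2 = 59
Pooled variance s_p² = [(n₁-1)s₁² + (n₂-1)s₂²] / (n₁ + n₂ - 2) = [(37)(13.40²) + (22)(14.83²)] / 59 = 194.6128
SE = √(s_p²(1/n₁ + 1/n₂)) = √(194.6128 × (1/38 + 1/23)) = 3.6855
t = (x̄₁ - x̄₂) / SE = (55.31 - 56.43) / 3.6855 = -1.12 / 3.6855 = -0.304
p-value = 0.7623

Since p-value > α = 0.05, we fail to reject H₀.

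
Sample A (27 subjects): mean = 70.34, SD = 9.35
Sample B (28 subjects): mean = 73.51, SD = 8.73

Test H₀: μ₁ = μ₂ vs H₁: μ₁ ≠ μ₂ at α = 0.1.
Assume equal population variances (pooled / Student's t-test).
Student's two-sample t-test (equal variances):
H₀: μ₁ = μ₂
H₁: μ₁ ≠ μ₂
df = n₁ + n₂ - 2 = 53
Pooled variance s_p² = [(n₁-1)s₁² + (n₂-1)s₂²] / (n₁ + n₂ - 2) = [(26)(9.35²) + (27)(8.73²)] / 53 = 81.7119
SE = √(s_p²(1/n₁ + 1/n₂)) = √(81.7119 × (1/27 + 1/28)) = 2.4382
t = (x̄₁ - x̄₂) / SE = (70.34 - 73.51) / 2.4382 = -3.17 / 2.4382 = -1.300
p-value = 0.1992

Since p-value > α = 0.1, we fail to reject H₀.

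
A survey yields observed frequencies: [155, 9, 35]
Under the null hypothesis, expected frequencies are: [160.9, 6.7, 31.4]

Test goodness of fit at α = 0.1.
Chi-square goodness of fit test:
H₀: observed counts match expected distribution
H₁: observed counts differ from expected distribution
df = k - 1 = 2
χ² = Σ(O - E)²/E
   = (155 - 160.9)²/160.9 + (9 - 6.7)²/6.7 + (35 - 31.4)²/31.4
   = 0.216 + 0.790 + 0.413
   = 1.42
p-value = 0.4920

Since p-value > α = 0.1, we fail to reject H₀.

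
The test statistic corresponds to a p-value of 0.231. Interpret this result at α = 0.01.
Since p = 0.231 > α = 0.01, fail to reject H₀.
There is insufficient evidence to reject the null hypothesis; the result is not statistically significant at the 0.01 level.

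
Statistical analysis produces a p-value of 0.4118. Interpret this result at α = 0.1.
Since p = 0.4118 > α = 0.1, fail to reject H₀.
There is insufficient evidence to reject the null hypothesis; the result is not statistically significant at the 0.1 level.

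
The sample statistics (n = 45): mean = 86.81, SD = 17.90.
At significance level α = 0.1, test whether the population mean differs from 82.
One-sample t-test:
H₀: μ = 82
H₁: μ ≠ 82
df = n - 1 = 44
t = (x̄ - μ₀) / (s/√n) = (86.81 - 82) / (17.90/√45) = 1.803
p-value = 0.0783

Since p-value < α = 0.1, we reject H₀.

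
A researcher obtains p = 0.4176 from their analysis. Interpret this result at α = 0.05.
Since p = 0.4176 > α = 0.05, fail to reject H₀.
There is insufficient evidence to reject the null hypothesis; the result is not statistically significant at the 0.05 level.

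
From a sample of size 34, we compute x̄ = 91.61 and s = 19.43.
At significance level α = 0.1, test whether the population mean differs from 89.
One-sample t-test:
H₀: μ = 89
H₁: μ ≠ 89
df = n - 1 = 33
t = (x̄ - μ₀) / (s/√n) = (91.61 - 89) / (19.43/√34) = 0.783
p-value = 0.4391

Since p-value > α = 0.1, we fail to reject H₀.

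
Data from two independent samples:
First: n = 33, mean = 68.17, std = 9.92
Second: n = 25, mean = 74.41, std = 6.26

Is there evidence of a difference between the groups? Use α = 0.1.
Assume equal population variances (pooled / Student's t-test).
Student's two-sample t-test (equal variances):
H₀: μ₁ = μ₂
H₁: μ₁ ≠ μ₂
df = n₁ + n₂ - 2 = 56
Pooled variance s_p² = [(n₁-1)s₁² + (n₂-1)s₂²] / (n₁ + n₂ - 2) = [(32)(9.92²) + (24)(6.26²)] / 56 = 73.0269
SE = √(s_p²(1/n₁ + 1/n₂)) = √(73.0269 × (1/33 + 1/25)) = 2.2658
t = (x̄₁ - x̄₂) / SE = (68.17 - 74.41) / 2.2658 = -6.24 / 2.2658 = -2.754
p-value = 0.0079

Since p-value < α = 0.1, we reject H₀.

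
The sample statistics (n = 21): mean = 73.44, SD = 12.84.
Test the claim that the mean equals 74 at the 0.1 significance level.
One-sample t-test:
H₀: μ = 74
H₁: μ ≠ 74
df = n - 1 = 20
t = (x̄ - μ₀) / (s/√n) = (73.44 - 74) / (12.84/√21) = -0.200
p-value = 0.8436

Since p-value > α = 0.1, we fail to reject H₀.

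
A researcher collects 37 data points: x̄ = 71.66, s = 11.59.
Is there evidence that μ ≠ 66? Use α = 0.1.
One-sample t-test:
H₀: μ = 66
H₁: μ ≠ 66
df = n - 1 = 36
t = (x̄ - μ₀) / (s/√n) = (71.66 - 66) / (11.59/√37) = 2.971
p-value = 0.0053

Since p-value < α = 0.1, we reject H₀.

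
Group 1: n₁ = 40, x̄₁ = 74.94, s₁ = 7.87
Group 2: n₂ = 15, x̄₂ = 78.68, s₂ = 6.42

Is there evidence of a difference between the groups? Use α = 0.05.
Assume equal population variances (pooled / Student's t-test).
Student's two-sample t-test (equal variances):
H₀: μ₁ = μ₂
H₁: μ₁ ≠ μ₂
df = n₁ + n₂ - 2 = 53
Pooled variance s_p² = [(n₁-1)s₁² + (n₂-1)s₂²] / (n₁ + n₂ - 2) = [(39)(7.87²) + (14)(6.42²)] / 53 = 56.4636
SE = √(s_p²(1/n₁ + 1/n₂)) = √(56.4636 × (1/40 + 1/15)) = 2.2750
t = (x̄₁ - x̄₂) / SE = (74.94 - 78.68) / 2.2750 = -3.74 / 2.2750 = -1.644
p-value = 0.1061

Since p-value > α = 0.05, we fail to reject H₀.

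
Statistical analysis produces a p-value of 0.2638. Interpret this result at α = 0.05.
Since p = 0.2638 > α = 0.05, fail to reject H₀.
There is insufficient evidence to reject the null hypothesis; the result is not statistically significant at the 0.05 level.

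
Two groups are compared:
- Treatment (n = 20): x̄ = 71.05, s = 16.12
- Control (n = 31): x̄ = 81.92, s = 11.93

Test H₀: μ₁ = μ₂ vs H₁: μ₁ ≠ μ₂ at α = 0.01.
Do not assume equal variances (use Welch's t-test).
Welch's two-sample t-test:
H₀: μ₁ = μ₂
H₁: μ₁ ≠ μ₂
s₁²/n₁ = 16.12²/20 = 12.9927,  s₂²/n₂ = 11.93²/31 = 4.5911
SE = √(s₁²/n₁ + s₂²/n₂) = √(12.9927 + 4.5911) = 4.1933
df (Welch-Satterthwaite) = (s₁²/n₁ + s₂²/n₂)² / [(s₁²/n₁)²/(n₁-1) + (s₂²/n₂)²/(n₂-1)] ≈ 32.25
t = (x̄₁ - x̄₂) / SE = (71.05 - 81.92) / 4.1933 = -10.87 / 4.1933 = -2.592
p-value = 0.0142

Since p-value > α = 0.01, we fail to reject H₀.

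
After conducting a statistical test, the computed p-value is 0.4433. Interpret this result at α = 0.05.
Since p = 0.4433 > α = 0.05, fail to reject H₀.
There is insufficient evidence to reject the null hypothesis; the result is not statistically significant at the 0.05 level.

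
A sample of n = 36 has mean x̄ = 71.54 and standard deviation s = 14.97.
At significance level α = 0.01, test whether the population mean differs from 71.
One-sample t-test:
H₀: μ = 71
H₁: μ ≠ 71
df = n - 1 = 35
t = (x̄ - μ₀) / (s/√n) = (71.54 - 71) / (14.97/√36) = 0.216
p-value = 0.8299

Since p-value > α = 0.01, we fail to reject H₀.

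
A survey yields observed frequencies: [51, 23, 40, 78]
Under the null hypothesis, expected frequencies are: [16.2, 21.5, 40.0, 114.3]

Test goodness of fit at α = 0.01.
Chi-square goodness of fit test:
H₀: observed counts match expected distribution
H₁: observed counts differ from expected distribution
df = k - 1 = 3
χ² = Σ(O - E)²/E
   = (51 - 16.2)²/16.2 + (23 - 21.5)²/21.5 + (40 - 40.0)²/40.0 + (78 - 114.3)²/114.3
   = 74.756 + 0.105 + 0.000 + 11.528
   = 86.39
p-value < 0.0001

Since p-value < α = 0.01, we reject H₀.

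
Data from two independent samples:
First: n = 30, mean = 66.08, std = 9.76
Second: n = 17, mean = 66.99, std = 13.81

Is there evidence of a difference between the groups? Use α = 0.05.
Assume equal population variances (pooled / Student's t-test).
Student's two-sample t-test (equal variances):
H₀: μ₁ = μ₂
H₁: μ₁ ≠ μ₂
df = n₁ + n₂ - 2 = 45
Pooled variance s_p² = [(n₁-1)s₁² + (n₂-1)s₂²] / (n₁ + n₂ - 2) = [(29)(9.76²) + (16)(13.81²)] / 45 = 129.1984
SE = √(s_p²(1/n₁ + 1/n₂)) = √(129.1984 × (1/30 + 1/17)) = 3.4506
t = (x̄₁ - x̄₂) / SE = (66.08 - 66.99) / 3.4506 = -0.91 / 3.4506 = -0.264
p-value = 0.7932

Since p-value > α = 0.05, we fail to reject H₀.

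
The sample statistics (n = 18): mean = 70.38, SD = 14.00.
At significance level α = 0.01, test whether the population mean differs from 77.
One-sample t-test:
H₀: μ = 77
H₁: μ ≠ 77
df = n - 1 = 17
t = (x̄ - μ₀) / (s/√n) = (70.38 - 77) / (14.00/√18) = -2.006
p-value = 0.0610

Since p-value > α = 0.01, we fail to reject H₀.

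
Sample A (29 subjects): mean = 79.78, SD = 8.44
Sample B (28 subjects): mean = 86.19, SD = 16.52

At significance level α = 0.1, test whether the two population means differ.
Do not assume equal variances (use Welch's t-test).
Welch's two-sample t-test:
H₀: μ₁ = μ₂
H₁: μ₁ ≠ μ₂
s₁²/n₁ = 8.44²/29 = 2.4563,  s₂²/n₂ = 16.52²/28 = 9.7468
SE = √(s₁²/n₁ + s₂²/n₂) = √(2.4563 + 9.7468) = 3.4933
df (Welch-Satterthwaite) = (s₁²/n₁ + s₂²/n₂)² / [(s₁²/n₁)²/(n₁-1) + (s₂²/n₂)²/(n₂-1)] ≈ 39.88
t = (x̄₁ - x̄₂) / SE = (79.78 - 86.19) / 3.4933 = -6.41 / 3.4933 = -1.835
p-value = 0.0740

Since p-value < α = 0.1, we reject H₀.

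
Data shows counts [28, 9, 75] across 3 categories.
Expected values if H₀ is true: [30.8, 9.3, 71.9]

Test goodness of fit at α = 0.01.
Chi-square goodness of fit test:
H₀: observed counts match expected distribution
H₁: observed counts differ from expected distribution
df = k - 1 = 2
χ² = Σ(O - E)²/E
   = (28 - 30.8)²/30.8 + (9 - 9.3)²/9.3 + (75 - 71.9)²/71.9
   = 0.255 + 0.010 + 0.134
   = 0.40
p-value = 0.8196

Since p-value > α = 0.01, we fail to reject H₀.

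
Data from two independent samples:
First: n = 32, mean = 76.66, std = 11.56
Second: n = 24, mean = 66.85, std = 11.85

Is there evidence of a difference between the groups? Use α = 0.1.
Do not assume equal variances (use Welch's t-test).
Welch's two-sample t-test:
H₀: μ₁ = μ₂
H₁: μ₁ ≠ μ₂
s₁²/n₁ = 11.56²/32 = 4.1761,  s₂²/n₂ = 11.85²/24 = 5.8509
SE = √(s₁²/n₁ + s₂²/n₂) = √(4.1761 + 5.8509) = 3.1665
df (Welch-Satterthwaite) = (s₁²/n₁ + s₂²/n₂)² / [(s₁²/n₁)²/(n₁-1) + (s₂²/n₂)²/(n₂-1)] ≈ 49.02
t = (x̄₁ - x̄₂) / SE = (76.66 - 66.85) / 3.1665 = 9.81 / 3.1665 = 3.098
p-value = 0.0032

Since p-value < α = 0.1, we reject H₀.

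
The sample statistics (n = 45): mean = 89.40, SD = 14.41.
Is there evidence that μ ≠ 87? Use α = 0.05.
One-sample t-test:
H₀: μ = 87
H₁: μ ≠ 87
df = n - 1 = 44
t = (x̄ - μ₀) / (s/√n) = (89.40 - 87) / (14.41/√45) = 1.117
p-value = 0.2699

Since p-value > α = 0.05, we fail to reject H₀.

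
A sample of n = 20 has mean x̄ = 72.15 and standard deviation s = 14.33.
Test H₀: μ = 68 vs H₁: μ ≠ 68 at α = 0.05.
One-sample t-test:
H₀: μ = 68
H₁: μ ≠ 68
df = n - 1 = 19
t = (x̄ - μ₀) / (s/√n) = (72.15 - 68) / (14.33/√20) = 1.295
p-value = 0.2108

Since p-value > α = 0.05, we fail to reject H₀.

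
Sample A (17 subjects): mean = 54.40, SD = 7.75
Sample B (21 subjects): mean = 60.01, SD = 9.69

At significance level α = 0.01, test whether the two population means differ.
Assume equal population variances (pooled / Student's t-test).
Student's two-sample t-test (equal variances):
H₀: μ₁ = μ₂
H₁: μ₁ ≠ μ₂
df = n₁ + n₂ - 2 = 36
Pooled variance s_p² = [(n₁-1)s₁² + (n₂-1)s₂²] / (n₁ + n₂ - 2) = [(16)(7.75²) + (20)(9.69²)] / 36 = 78.8589
SE = √(s_p²(1/n₁ + 1/n₂)) = √(78.8589 × (1/17 + 1/21)) = 2.8972
t = (x̄₁ - x̄₂) / SE = (54.40 - 60.01) / 2.8972 = -5.61 / 2.8972 = -1.936
p-value = 0.0607

Since p-value > α = 0.01, we fail to reject H₀.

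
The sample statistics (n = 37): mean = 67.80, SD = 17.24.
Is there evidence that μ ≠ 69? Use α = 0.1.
One-sample t-test:
H₀: μ = 69
H₁: μ ≠ 69
df = n - 1 = 36
t = (x̄ - μ₀) / (s/√n) = (67.80 - 69) / (17.24/√37) = -0.423
p-value = 0.6745

Since p-value > α = 0.1, we fail to reject H₀.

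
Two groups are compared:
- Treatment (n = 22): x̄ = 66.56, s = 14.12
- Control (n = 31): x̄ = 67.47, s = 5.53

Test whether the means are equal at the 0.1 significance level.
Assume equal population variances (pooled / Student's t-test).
Student's two-sample t-test (equal variances):
H₀: μ₁ = μ₂
H₁: μ₁ ≠ μ₂
df = n₁ + n₂ - 2 = 51
Pooled variance s_p² = [(n₁-1)s₁² + (n₂-1)s₂²] / (n₁ + n₂ - 2) = [(21)(14.12²) + (30)(5.53²)] / 51 = 100.0841
SE = √(s_p²(1/n₁ + 1/n₂)) = √(100.0841 × (1/22 + 1/31)) = 2.7889
t = (x̄₁ - x̄₂) / SE = (66.56 - 67.47) / 2.7889 = -0.91 / 2.7889 = -0.326
p-value = 0.7455

Since p-value > α = 0.1, we fail to reject H₀.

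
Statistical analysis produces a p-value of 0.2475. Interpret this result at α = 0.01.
Since p = 0.2475 > α = 0.01, fail to reject H₀.
There is insufficient evidence to reject the null hypothesis; the result is not statistically significant at the 0.01 level.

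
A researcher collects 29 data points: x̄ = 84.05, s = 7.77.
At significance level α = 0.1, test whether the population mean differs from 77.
One-sample t-test:
H₀: μ = 77
H₁: μ ≠ 77
df = n - 1 = 28
t = (x̄ - μ₀) / (s/√n) = (84.05 - 77) / (7.77/√29) = 4.886
p-value < 0.0001

Since p-value < α = 0.1, we reject H₀.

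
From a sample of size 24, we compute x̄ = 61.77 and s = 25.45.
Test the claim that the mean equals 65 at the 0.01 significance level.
One-sample t-test:
H₀: μ = 65
H₁: μ ≠ 65
df = n - 1 = 23
t = (x̄ - μ₀) / (s/√n) = (61.77 - 65) / (25.45/√24) = -0.622
p-value = 0.5402

Since p-value > α = 0.01, we fail to reject H₀.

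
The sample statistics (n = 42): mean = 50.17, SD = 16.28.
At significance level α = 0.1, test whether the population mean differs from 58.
One-sample t-test:
H₀: μ = 58
H₁: μ ≠ 58
df = n - 1 = 41
t = (x̄ - μ₀) / (s/√n) = (50.17 - 58) / (16.28/√42) = -3.117
p-value = 0.0033

Since p-value < α = 0.1, we reject H₀.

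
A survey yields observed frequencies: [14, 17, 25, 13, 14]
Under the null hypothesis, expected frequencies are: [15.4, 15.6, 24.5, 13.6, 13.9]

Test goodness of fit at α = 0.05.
Chi-square goodness of fit test:
H₀: observed counts match expected distribution
H₁: observed counts differ from expected distribution
df = k - 1 = 4
χ² = Σ(O - E)²/E
   = (14 - 15.4)²/15.4 + (17 - 15.6)²/15.6 + (25 - 24.5)²/24.5 + (13 - 13.6)²/13.6 + (14 - 13.9)²/13.9
   = 0.127 + 0.126 + 0.010 + 0.026 + 0.001
   = 0.29
p-value = 0.9904

Since p-value > α = 0.05, we fail to reject H₀.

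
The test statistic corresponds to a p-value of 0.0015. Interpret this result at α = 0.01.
Since p = 0.0015 < α = 0.01, reject H₀.
There is sufficient evidence to reject the null hypothesis; the result is statistically significant at the 0.01 level.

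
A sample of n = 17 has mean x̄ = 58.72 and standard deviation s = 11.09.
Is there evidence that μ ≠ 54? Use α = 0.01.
One-sample t-test:
H₀: μ = 54
H₁: μ ≠ 54
df = n - 1 = 16
t = (x̄ - μ₀) / (s/√n) = (58.72 - 54) / (11.09/√17) = 1.755
p-value = 0.0984

Since p-value > α = 0.01, we fail to reject H₀.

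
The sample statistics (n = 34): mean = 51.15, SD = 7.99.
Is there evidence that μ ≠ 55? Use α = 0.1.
One-sample t-test:
H₀: μ = 55
H₁: μ ≠ 55
df = n - 1 = 33
t = (x̄ - μ₀) / (s/√n) = (51.15 - 55) / (7.99/√34) = -2.810
p-value = 0.0083

Since p-value < α = 0.1, we reject H₀.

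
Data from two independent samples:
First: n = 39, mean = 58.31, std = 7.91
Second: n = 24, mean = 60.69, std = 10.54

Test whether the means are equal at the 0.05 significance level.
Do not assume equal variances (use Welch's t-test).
Welch's two-sample t-test:
H₀: μ₁ = μ₂
H₁: μ₁ ≠ μ₂
s₁²/n₁ = 7.91²/39 = 1.6043,  s₂²/n₂ = 10.54²/24 = 4.6288
SE = √(s₁²/n₁ + s₂²/n₂) = √(1.6043 + 4.6288) = 2.4966
df (Welch-Satterthwaite) = (s₁²/n₁ + s₂²/n₂)² / [(s₁²/n₁)²/(n₁-1) + (s₂²/n₂)²/(n₂-1)] ≈ 38.88
t = (x̄₁ - x̄₂) / SE = (58.31 - 60.69) / 2.4966 = -2.38 / 2.4966 = -0.953
p-value = 0.3463

Since p-value > α = 0.05, we fail to reject H₀.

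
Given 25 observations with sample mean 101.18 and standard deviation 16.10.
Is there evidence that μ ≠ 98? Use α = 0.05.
One-sample t-test:
H₀: μ = 98
H₁: μ ≠ 98
df = n - 1 = 24
t = (x̄ - μ₀) / (s/√n) = (101.18 - 98) / (16.10/√25) = 0.988
p-value = 0.3332

Since p-value > α = 0.05, we fail to reject H₀.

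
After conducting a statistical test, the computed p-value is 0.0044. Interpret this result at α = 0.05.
Since p = 0.0044 < α = 0.05, reject H₀.
There is sufficient evidence to reject the null hypothesis; the result is statistically significant at the 0.05 level.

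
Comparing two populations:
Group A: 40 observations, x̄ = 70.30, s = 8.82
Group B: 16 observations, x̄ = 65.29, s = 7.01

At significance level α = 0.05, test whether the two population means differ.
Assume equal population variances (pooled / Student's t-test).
Student's two-sample t-test (equal variances):
H₀: μ₁ = μ₂
H₁: μ₁ ≠ μ₂
df = n₁ + n₂ - 2 = 54
Pooled variance s_p² = [(n₁-1)s₁² + (n₂-1)s₂²] / (n₁ + n₂ - 2) = [(39)(8.82²) + (15)(7.01²)] / 54 = 69.8334
SE = √(s_p²(1/n₁ + 1/n₂)) = √(69.8334 × (1/40 + 1/16)) = 2.4719
t = (x̄₁ - x̄₂) / SE = (70.30 - 65.29) / 2.4719 = 5.01 / 2.4719 = 2.027
p-value = 0.0476

Since p-value < α = 0.05, we reject H₀.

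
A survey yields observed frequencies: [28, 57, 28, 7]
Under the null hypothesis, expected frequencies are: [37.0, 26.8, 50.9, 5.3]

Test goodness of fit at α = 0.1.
Chi-square goodness of fit test:
H₀: observed counts match expected distribution
H₁: observed counts differ from expected distribution
df = k - 1 = 3
χ² = Σ(O - E)²/E
   = (28 - 37.0)²/37.0 + (57 - 26.8)²/26.8 + (28 - 50.9)²/50.9 + (7 - 5.3)²/5.3
   = 2.189 + 34.031 + 10.303 + 0.545
   = 47.07
p-value < 0.0001

Since p-value < α = 0.1, we reject H₀.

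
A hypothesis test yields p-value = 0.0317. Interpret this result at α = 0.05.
Since p = 0.0317 < α = 0.05, reject H₀.
There is sufficient evidence to reject the null hypothesis; the result is statistically significant at the 0.05 level.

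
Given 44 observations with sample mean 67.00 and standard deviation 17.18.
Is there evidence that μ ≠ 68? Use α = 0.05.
One-sample t-test:
H₀: μ = 68
H₁: μ ≠ 68
df = n - 1 = 43
t = (x̄ - μ₀) / (s/√n) = (67.00 - 68) / (17.18/√44) = -0.386
p-value = 0.7013

Since p-value > α = 0.05, we fail to reject H₀.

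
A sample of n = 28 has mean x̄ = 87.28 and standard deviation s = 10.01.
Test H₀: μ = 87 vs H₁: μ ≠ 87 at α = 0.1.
One-sample t-test:
H₀: μ = 87
H₁: μ ≠ 87
df = n - 1 = 27
t = (x̄ - μ₀) / (s/√n) = (87.28 - 87) / (10.01/√28) = 0.148
p-value = 0.8834

Since p-value > α = 0.1, we fail to reject H₀.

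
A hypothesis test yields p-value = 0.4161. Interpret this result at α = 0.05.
Since p = 0.4161 > α = 0.05, fail to reject H₀.
There is insufficient evidence to reject the null hypothesis; the result is not statistically significant at the 0.05 level.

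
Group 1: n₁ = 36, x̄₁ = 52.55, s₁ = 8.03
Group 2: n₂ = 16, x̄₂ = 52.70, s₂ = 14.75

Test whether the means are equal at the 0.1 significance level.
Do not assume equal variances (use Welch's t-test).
Welch's two-sample t-test:
H₀: μ₁ = μ₂
H₁: μ₁ ≠ μ₂
s₁²/n₁ = 8.03²/36 = 1.7911,  s₂²/n₂ = 14.75²/16 = 13.5977
SE = √(s₁²/n₁ + s₂²/n₂) = √(1.7911 + 13.5977) = 3.9229
df (Welch-Satterthwaite) = (s₁²/n₁ + s₂²/n₂)² / [(s₁²/n₁)²/(n₁-1) + (s₂²/n₂)²/(n₂-1)] ≈ 19.07
t = (x̄₁ - x̄₂) / SE = (52.55 - 52.70) / 3.9229 = -0.15 / 3.9229 = -0.038
p-value = 0.9699

Since p-value > α = 0.1, we fail to reject H₀.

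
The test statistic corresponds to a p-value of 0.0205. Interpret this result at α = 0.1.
Since p = 0.0205 < α = 0.1, reject H₀.
There is sufficient evidence to reject the null hypothesis; the result is statistically significant at the 0.1 level.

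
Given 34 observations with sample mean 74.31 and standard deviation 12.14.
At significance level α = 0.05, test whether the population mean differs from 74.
One-sample t-test:
H₀: μ = 74
H₁: μ ≠ 74
df = n - 1 = 33
t = (x̄ - μ₀) / (s/√n) = (74.31 - 74) / (12.14/√34) = 0.149
p-value = 0.8825

Since p-value > α = 0.05, we fail to reject H₀.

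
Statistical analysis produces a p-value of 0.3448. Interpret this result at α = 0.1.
Since p = 0.3448 > α = 0.1, fail to reject H₀.
There is insufficient evidence to reject the null hypothesis; the result is not statistically significant at the 0.1 level.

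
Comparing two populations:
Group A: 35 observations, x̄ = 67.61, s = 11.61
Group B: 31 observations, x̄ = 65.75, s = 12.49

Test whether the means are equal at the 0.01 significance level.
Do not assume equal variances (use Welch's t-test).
Welch's two-sample t-test:
H₀: μ₁ = μ₂
H₁: μ₁ ≠ μ₂
s₁²/n₁ = 11.61²/35 = 3.8512,  s₂²/n₂ = 12.49²/31 = 5.0323
SE = √(s₁²/n₁ + s₂²/n₂) = √(3.8512 + 5.0323) = 2.9805
df (Welch-Satterthwaite) = (s₁²/n₁ + s₂²/n₂)² / [(s₁²/n₁)²/(n₁-1) + (s₂²/n₂)²/(n₂-1)] ≈ 61.64
t = (x̄₁ - x̄₂) / SE = (67.61 - 65.75) / 2.9805 = 1.86 / 2.9805 = 0.624
p-value = 0.5349

Since p-value > α = 0.01, we fail to reject H₀.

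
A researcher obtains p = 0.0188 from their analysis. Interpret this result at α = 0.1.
Since p = 0.0188 < α = 0.1, reject H₀.
There is sufficient evidence to reject the null hypothesis; the result is statistically significant at the 0.1 level.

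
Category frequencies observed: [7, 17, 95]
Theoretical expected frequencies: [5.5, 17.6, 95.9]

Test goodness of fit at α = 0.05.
Chi-square goodness of fit test:
H₀: observed counts match expected distribution
H₁: observed counts differ from expected distribution
df = k - 1 = 2
χ² = Σ(O - E)²/E
   = (7 - 5.5)²/5.5 + (17 - 17.6)²/17.6 + (95 - 95.9)²/95.9
   = 0.409 + 0.020 + 0.008
   = 0.44
p-value = 0.8033

Since p-value > α = 0.05, we fail to reject H₀.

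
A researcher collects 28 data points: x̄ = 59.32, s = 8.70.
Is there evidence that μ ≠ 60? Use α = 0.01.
One-sample t-test:
H₀: μ = 60
H₁: μ ≠ 60
df = n - 1 = 27
t = (x̄ - μ₀) / (s/√n) = (59.32 - 60) / (8.70/√28) = -0.414
p-value = 0.6824

Since p-value > α = 0.01, we fail to reject H₀.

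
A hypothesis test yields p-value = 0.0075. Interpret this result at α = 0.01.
Since p = 0.0075 < α = 0.01, reject H₀.
There is sufficient evidence to reject the null hypothesis; the result is statistically significant at the 0.01 level.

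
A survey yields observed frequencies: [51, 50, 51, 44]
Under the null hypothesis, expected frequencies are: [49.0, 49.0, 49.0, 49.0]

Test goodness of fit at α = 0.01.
Chi-square goodness of fit test:
H₀: observed counts match expected distribution
H₁: observed counts differ from expected distribution
df = k - 1 = 3
χ² = Σ(O - E)²/E
   = (51 - 49.0)²/49.0 + (50 - 49.0)²/49.0 + (51 - 49.0)²/49.0 + (44 - 49.0)²/49.0
   = 0.082 + 0.020 + 0.082 + 0.510
   = 0.69
p-value = 0.8746

Since p-value > α = 0.01, we fail to reject H₀.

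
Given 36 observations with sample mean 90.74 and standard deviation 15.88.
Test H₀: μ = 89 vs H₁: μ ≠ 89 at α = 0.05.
One-sample t-test:
H₀: μ = 89
H₁: μ ≠ 89
df = n - 1 = 35
t = (x̄ - μ₀) / (s/√n) = (90.74 - 89) / (15.88/√36) = 0.657
p-value = 0.5152

Since p-value > α = 0.05, we fail to reject H₀.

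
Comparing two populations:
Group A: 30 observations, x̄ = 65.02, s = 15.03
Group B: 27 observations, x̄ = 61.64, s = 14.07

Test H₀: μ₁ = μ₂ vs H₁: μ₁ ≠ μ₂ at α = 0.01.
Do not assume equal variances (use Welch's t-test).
Welch's two-sample t-test:
H₀: μ₁ = μ₂
H₁: μ₁ ≠ μ₂
s₁²/n₁ = 15.03²/30 = 7.5300,  s₂²/n₂ = 14.07²/27 = 7.3320
SE = √(s₁²/n₁ + s₂²/n₂) = √(7.5300 + 7.3320) = 3.8551
df (Welch-Satterthwaite) = (s₁²/n₁ + s₂²/n₂)² / [(s₁²/n₁)²/(n₁-1) + (s₂²/n₂)²/(n₂-1)] ≈ 54.91
t = (x̄₁ - x̄₂) / SE = (65.02 - 61.64) / 3.8551 = 3.38 / 3.8551 = 0.877
p-value = 0.3844

Since p-value > α = 0.01, we fail to reject H₀.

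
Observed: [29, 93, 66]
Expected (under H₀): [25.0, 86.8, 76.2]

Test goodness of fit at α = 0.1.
Chi-square goodness of fit test:
H₀: observed counts match expected distribution
H₁: observed counts differ from expected distribution
df = k - 1 = 2
χ² = Σ(O - E)²/E
   = (29 - 25.0)²/25.0 + (93 - 86.8)²/86.8 + (66 - 76.2)²/76.2
   = 0.640 + 0.443 + 1.365
   = 2.45
p-value = 0.2940

Since p-value > α = 0.1, we fail to reject H₀.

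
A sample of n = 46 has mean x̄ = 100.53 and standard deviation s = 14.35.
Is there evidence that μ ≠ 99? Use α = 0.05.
One-sample t-test:
H₀: μ = 99
H₁: μ ≠ 99
df = n - 1 = 45
t = (x̄ - μ₀) / (s/√n) = (100.53 - 99) / (14.35/√46) = 0.723
p-value = 0.4733

Since p-value > α = 0.05, we fail to reject H₀.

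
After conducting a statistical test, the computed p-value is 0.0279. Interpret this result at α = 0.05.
Since p = 0.0279 < α = 0.05, reject H₀.
There is sufficient evidence to reject the null hypothesis; the result is statistically significant at the 0.05 level.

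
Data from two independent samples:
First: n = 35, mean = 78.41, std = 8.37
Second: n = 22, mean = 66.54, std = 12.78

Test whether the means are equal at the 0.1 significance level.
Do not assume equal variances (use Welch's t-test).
Welch's two-sample t-test:
H₀: μ₁ = μ₂
H₁: μ₁ ≠ μ₂
s₁²/n₁ = 8.37²/35 = 2.0016,  s₂²/n₂ = 12.78²/22 = 7.4240
SE = √(s₁²/n₁ + s₂²/n₂) = √(2.0016 + 7.4240) = 3.0701
df (Welch-Satterthwaite) = (s₁²/n₁ + s₂²/n₂)² / [(s₁²/n₁)²/(n₁-1) + (s₂²/n₂)²/(n₂-1)] ≈ 32.40
t = (x̄₁ - x̄₂) / SE = (78.41 - 66.54) / 3.0701 = 11.87 / 3.0701 = 3.866
p-value = 0.0005

Since p-value < α = 0.1, we reject H₀.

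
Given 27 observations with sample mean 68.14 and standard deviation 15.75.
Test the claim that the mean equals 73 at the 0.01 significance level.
One-sample t-test:
H₀: μ = 73
H₁: μ ≠ 73
df = n - 1 = 26
t = (x̄ - μ₀) / (s/√n) = (68.14 - 73) / (15.75/√27) = -1.603
p-value = 0.1209

Since p-value > α = 0.01, we fail to reject H₀.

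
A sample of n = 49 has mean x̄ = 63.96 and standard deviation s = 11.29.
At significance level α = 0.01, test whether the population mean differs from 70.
One-sample t-test:
H₀: μ = 70
H₁: μ ≠ 70
df = n - 1 = 48
t = (x̄ - μ₀) / (s/√n) = (63.96 - 70) / (11.29/√49) = -3.745
p-value = 0.0005

Since p-value < α = 0.01, we reject H₀.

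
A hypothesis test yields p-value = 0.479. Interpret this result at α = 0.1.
Since p = 0.479 > α = 0.1, fail to reject H₀.
There is insufficient evidence to reject the null hypothesis; the result is not statistically significant at the 0.1 level.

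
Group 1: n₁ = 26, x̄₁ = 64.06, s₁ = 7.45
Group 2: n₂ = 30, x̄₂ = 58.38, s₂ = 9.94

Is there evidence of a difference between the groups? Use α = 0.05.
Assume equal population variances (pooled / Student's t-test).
Student's two-sample t-test (equal variances):
H₀: μ₁ = μ₂
H₁: μ₁ ≠ μ₂
df = n₁ + n₂ - 2 = 54
Pooled variance s_p² = [(n₁-1)s₁² + (n₂-1)s₂²] / (n₁ + n₂ - 2) = [(25)(7.45²) + (29)(9.94²)] / 54 = 78.7568
SE = √(s_p²(1/n₁ + 1/n₂)) = √(78.7568 × (1/26 + 1/30)) = 2.3779
t = (x̄₁ - x̄₂) / SE = (64.06 - 58.38) / 2.3779 = 5.68 / 2.3779 = 2.389
p-value = 0.0204

Since p-value < α = 0.05, we reject H₀.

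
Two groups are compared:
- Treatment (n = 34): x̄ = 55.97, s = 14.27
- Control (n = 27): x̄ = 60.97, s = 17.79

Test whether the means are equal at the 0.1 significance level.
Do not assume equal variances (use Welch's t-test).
Welch's two-sample t-test:
H₀: μ₁ = μ₂
H₁: μ₁ ≠ μ₂
s₁²/n₁ = 14.27²/34 = 5.9892,  s₂²/n₂ = 17.79²/27 = 11.7216
SE = √(s₁²/n₁ + s₂²/n₂) = √(5.9892 + 11.7216) = 4.2084
df (Welch-Satterthwaite) = (s₁²/n₁ + s₂²/n₂)² / [(s₁²/n₁)²/(n₁-1) + (s₂²/n₂)²/(n₂-1)] ≈ 49.23
t = (x̄₁ - x̄₂) / SE = (55.97 - 60.97) / 4.2084 = -5.00 / 4.2084 = -1.188
p-value = 0.2405

Since p-value > α = 0.1, we fail to reject H₀.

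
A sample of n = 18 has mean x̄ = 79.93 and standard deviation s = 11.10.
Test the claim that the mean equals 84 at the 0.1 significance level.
One-sample t-test:
H₀: μ = 84
H₁: μ ≠ 84
df = n - 1 = 17
t = (x̄ - μ₀) / (s/√n) = (79.93 - 84) / (11.10/√18) = -1.556
p-value = 0.1382

Since p-value > α = 0.1, we fail to reject H₀.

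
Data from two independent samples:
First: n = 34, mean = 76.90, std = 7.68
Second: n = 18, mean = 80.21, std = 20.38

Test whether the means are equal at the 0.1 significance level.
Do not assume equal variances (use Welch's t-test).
Welch's two-sample t-test:
H₀: μ₁ = μ₂
H₁: μ₁ ≠ μ₂
s₁²/n₁ = 7.68²/34 = 1.7348,  s₂²/n₂ = 20.38²/18 = 23.0747
SE = √(s₁²/n₁ + s₂²/n₂) = √(1.7348 + 23.0747) = 4.9809
df (Welch-Satterthwaite) = (s₁²/n₁ + s₂²/n₂)² / [(s₁²/n₁)²/(n₁-1) + (s₂²/n₂)²/(n₂-1)] ≈ 19.60
t = (x̄₁ - x̄₂) / SE = (76.90 - 80.21) / 4.9809 = -3.31 / 4.9809 = -0.665
p-value = 0.5141

Since p-value > α = 0.1, we fail to reject H₀.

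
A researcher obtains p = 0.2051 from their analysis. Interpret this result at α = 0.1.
Since p = 0.2051 > α = 0.1, fail to reject H₀.
There is insufficient evidence to reject the null hypothesis; the result is not statistically significant at the 0.1 level.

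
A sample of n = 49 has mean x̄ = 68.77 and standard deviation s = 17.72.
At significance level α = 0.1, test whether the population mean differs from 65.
One-sample t-test:
H₀: μ = 65
H₁: μ ≠ 65
df = n - 1 = 48
t = (x̄ - μ₀) / (s/√n) = (68.77 - 65) / (17.72/√49) = 1.489
p-value = 0.1430

Since p-value > α = 0.1, we fail to reject H₀.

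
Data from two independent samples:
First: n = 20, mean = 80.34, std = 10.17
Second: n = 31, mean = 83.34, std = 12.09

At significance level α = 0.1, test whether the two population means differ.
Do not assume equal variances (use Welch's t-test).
Welch's two-sample t-test:
H₀: μ₁ = μ₂
H₁: μ₁ ≠ μ₂
s₁²/n₁ = 10.17²/20 = 5.1714,  s₂²/n₂ = 12.09²/31 = 4.7151
SE = √(s₁²/n₁ + s₂²/n₂) = √(5.1714 + 4.7151) = 3.1443
df (Welch-Satterthwaite) = (s₁²/n₁ + s₂²/n₂)² / [(s₁²/n₁)²/(n₁-1) + (s₂²/n₂)²/(n₂-1)] ≈ 45.49
t = (x̄₁ - x̄₂) / SE = (80.34 - 83.34) / 3.1443 = -3.00 / 3.1443 = -0.954
p-value = 0.3451

Since p-value > α = 0.1, we fail to reject H₀.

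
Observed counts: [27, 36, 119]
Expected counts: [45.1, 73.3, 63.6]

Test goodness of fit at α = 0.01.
Chi-square goodness of fit test:
H₀: observed counts match expected distribution
H₁: observed counts differ from expected distribution
df = k - 1 = 2
χ² = Σ(O - E)²/E
   = (27 - 45.1)²/45.1 + (36 - 73.3)²/73.3 + (119 - 63.6)²/63.6
   = 7.264 + 18.981 + 48.257
   = 74.50
p-value < 0.0001

Since p-value < α = 0.01, we reject H₀.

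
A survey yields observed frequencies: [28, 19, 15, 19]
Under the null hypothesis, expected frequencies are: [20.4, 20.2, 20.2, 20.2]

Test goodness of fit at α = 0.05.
Chi-square goodness of fit test:
H₀: observed counts match expected distribution
H₁: observed counts differ from expected distribution
df = k - 1 = 3
χ² = Σ(O - E)²/E
   = (28 - 20.4)²/20.4 + (19 - 20.2)²/20.2 + (15 - 20.2)²/20.2 + (19 - 20.2)²/20.2
   = 2.831 + 0.071 + 1.339 + 0.071
   = 4.31
p-value = 0.2296

Since p-value > α = 0.05, we fail to reject H₀.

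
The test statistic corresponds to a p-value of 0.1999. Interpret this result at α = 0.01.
Since p = 0.1999 > α = 0.01, fail to reject H₀.
There is insufficient evidence to reject the null hypothesis; the result is not statistically significant at the 0.01 level.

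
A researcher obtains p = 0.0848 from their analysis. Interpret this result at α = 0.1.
Since p = 0.0848 < α = 0.1, reject H₀.
There is sufficient evidence to reject the null hypothesis; the result is statistically significant at the 0.1 level.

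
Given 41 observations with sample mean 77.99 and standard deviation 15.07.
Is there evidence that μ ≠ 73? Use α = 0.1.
One-sample t-test:
H₀: μ = 73
H₁: μ ≠ 73
df = n - 1 = 40
t = (x̄ - μ₀) / (s/√n) = (77.99 - 73) / (15.07/√41) = 2.120
p-value = 0.0402

Since p-value < α = 0.1, we reject H₀.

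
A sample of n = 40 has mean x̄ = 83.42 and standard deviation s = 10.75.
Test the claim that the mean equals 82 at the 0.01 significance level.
One-sample t-test:
H₀: μ = 82
H₁: μ ≠ 82
df = n - 1 = 39
t = (x̄ - μ₀) / (s/√n) = (83.42 - 82) / (10.75/√40) = 0.835
p-value = 0.4086

Since p-value > α = 0.01, we fail to reject H₀.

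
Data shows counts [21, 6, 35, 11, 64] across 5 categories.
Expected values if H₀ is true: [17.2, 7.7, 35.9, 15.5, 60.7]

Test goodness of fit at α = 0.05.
Chi-square goodness of fit test:
H₀: observed counts match expected distribution
H₁: observed counts differ from expected distribution
df = k - 1 = 4
χ² = Σ(O - E)²/E
   = (21 - 17.2)²/17.2 + (6 - 7.7)²/7.7 + (35 - 35.9)²/35.9 + (11 - 15.5)²/15.5 + (64 - 60.7)²/60.7
   = 0.840 + 0.375 + 0.023 + 1.306 + 0.179
   = 2.72
p-value = 0.6051

Since p-value > α = 0.05, we fail to reject H₀.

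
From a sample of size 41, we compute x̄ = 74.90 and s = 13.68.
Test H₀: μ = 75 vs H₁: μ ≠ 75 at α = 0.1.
One-sample t-test:
H₀: μ = 75
H₁: μ ≠ 75
df = n - 1 = 40
t = (x̄ - μ₀) / (s/√n) = (74.90 - 75) / (13.68/√41) = -0.047
p-value = 0.9629

Since p-value > α = 0.1, we fail to reject H₀.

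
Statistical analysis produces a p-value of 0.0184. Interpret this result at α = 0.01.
Since p = 0.0184 > α = 0.01, fail to reject H₀.
There is insufficient evidence to reject the null hypothesis; the result is not statistically significant at the 0.01 level.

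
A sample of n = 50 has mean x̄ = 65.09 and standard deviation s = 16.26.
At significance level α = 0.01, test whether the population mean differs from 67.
One-sample t-test:
H₀: μ = 67
H₁: μ ≠ 67
df = n - 1 = 49
t = (x̄ - μ₀) / (s/√n) = (65.09 - 67) / (16.26/√50) = -0.831
p-value = 0.4102

Since p-value > α = 0.01, we fail to reject H₀.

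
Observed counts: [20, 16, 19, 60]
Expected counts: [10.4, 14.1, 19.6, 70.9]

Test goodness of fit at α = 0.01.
Chi-square goodness of fit test:
H₀: observed counts match expected distribution
H₁: observed counts differ from expected distribution
df = k - 1 = 3
χ² = Σ(O - E)²/E
   = (20 - 10.4)²/10.4 + (16 - 14.1)²/14.1 + (19 - 19.6)²/19.6 + (60 - 70.9)²/70.9
   = 8.862 + 0.256 + 0.018 + 1.676
   = 10.81
p-value = 0.0128

Since p-value > α = 0.01, we fail to reject H₀.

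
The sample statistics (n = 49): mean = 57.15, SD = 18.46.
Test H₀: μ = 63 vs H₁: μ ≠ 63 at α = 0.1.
One-sample t-test:
H₀: μ = 63
H₁: μ ≠ 63
df = n - 1 = 48
t = (x̄ - μ₀) / (s/√n) = (57.15 - 63) / (18.46/√49) = -2.218
p-value = 0.0313

Since p-value < α = 0.1, we reject H₀.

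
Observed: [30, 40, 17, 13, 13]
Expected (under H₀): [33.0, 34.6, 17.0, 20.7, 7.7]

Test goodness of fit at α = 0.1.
Chi-square goodness of fit test:
H₀: observed counts match expected distribution
H₁: observed counts differ from expected distribution
df = k - 1 = 4
χ² = Σ(O - E)²/E
   = (30 - 33.0)²/33.0 + (40 - 34.6)²/34.6 + (17 - 17.0)²/17.0 + (13 - 20.7)²/20.7 + (13 - 7.7)²/7.7
   = 0.273 + 0.843 + 0.000 + 2.864 + 3.648
   = 7.63
p-value = 0.1062

Since p-value > α = 0.1, we fail to reject H₀.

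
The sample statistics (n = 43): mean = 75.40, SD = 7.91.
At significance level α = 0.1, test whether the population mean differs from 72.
One-sample t-test:
H₀: μ = 72
H₁: μ ≠ 72
df = n - 1 = 42
t = (x̄ - μ₀) / (s/√n) = (75.40 - 72) / (7.91/√43) = 2.819
p-value = 0.0073

Since p-value < α = 0.1, we reject H₀.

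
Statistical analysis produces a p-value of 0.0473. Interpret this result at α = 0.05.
Since p = 0.0473 < α = 0.05, reject H₀.
There is sufficient evidence to reject the null hypothesis; the result is statistically significant at the 0.05 level.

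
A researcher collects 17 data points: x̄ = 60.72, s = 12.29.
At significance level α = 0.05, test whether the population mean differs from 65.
One-sample t-test:
H₀: μ = 65
H₁: μ ≠ 65
df = n - 1 = 16
t = (x̄ - μ₀) / (s/√n) = (60.72 - 65) / (12.29/√17) = -1.436
p-value = 0.1703

Since p-value > α = 0.05, we fail to reject H₀.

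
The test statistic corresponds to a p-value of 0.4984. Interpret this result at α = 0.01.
Since p = 0.4984 > α = 0.01, fail to reject H₀.
There is insufficient evidence to reject the null hypothesis; the result is not statistically significant at the 0.01 level.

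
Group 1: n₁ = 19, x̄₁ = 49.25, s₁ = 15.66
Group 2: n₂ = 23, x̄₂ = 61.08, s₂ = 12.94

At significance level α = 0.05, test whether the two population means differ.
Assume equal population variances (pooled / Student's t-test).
Student's two-sample t-test (equal variances):
H₀: μ₁ = μ₂
H₁: μ₁ ≠ μ₂
df = n₁ + n₂ - 2 = 40
Pooled variance s_p² = [(n₁-1)s₁² + (n₂-1)s₂²] / (n₁ + n₂ - 2) = [(18)(15.66²) + (22)(12.94²)] / 40 = 202.4500
SE = √(s_p²(1/n₁ + 1/n₂)) = √(202.4500 × (1/19 + 1/23)) = 4.4111
t = (x̄₁ - x̄₂) / SE = (49.25 - 61.08) / 4.4111 = -11.83 / 4.4111 = -2.682
p-value = 0.0106

Since p-value < α = 0.05, we reject H₀.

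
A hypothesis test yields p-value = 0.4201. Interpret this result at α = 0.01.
Since p = 0.4201 > α = 0.01, fail to reject H₀.
There is insufficient evidence to reject the null hypothesis; the result is not statistically significant at the 0.01 level.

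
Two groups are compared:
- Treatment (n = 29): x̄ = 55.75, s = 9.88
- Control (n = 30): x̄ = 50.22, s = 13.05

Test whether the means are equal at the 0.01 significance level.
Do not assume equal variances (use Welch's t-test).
Welch's two-sample t-test:
H₀: μ₁ = μ₂
H₁: μ₁ ≠ μ₂
s₁²/n₁ = 9.88²/29 = 3.3660,  s₂²/n₂ = 13.05²/30 = 5.6768
SE = √(s₁²/n₁ + s₂²/n₂) = √(3.3660 + 5.6768) = 3.0071
df (Welch-Satterthwaite) = (s₁²/n₁ + s₂²/n₂)² / [(s₁²/n₁)²/(n₁-1) + (s₂²/n₂)²/(n₂-1)] ≈ 53.94
t = (x̄₁ - x̄₂) / SE = (55.75 - 50.22) / 3.0071 = 5.53 / 3.0071 = 1.839
p-value = 0.0714

Since p-value > α = 0.01, we fail to reject H₀.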